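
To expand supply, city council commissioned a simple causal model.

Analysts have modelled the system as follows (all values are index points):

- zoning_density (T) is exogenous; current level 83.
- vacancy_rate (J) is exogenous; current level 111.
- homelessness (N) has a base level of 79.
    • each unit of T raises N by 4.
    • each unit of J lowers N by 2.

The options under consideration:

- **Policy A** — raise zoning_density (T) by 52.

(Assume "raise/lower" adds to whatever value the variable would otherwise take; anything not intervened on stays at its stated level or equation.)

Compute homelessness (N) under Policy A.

397

Policy A (T + 52):
  T = 83 + 52 = 135
  J = 111
  N = 79 + 4·135 − 2·111 = 397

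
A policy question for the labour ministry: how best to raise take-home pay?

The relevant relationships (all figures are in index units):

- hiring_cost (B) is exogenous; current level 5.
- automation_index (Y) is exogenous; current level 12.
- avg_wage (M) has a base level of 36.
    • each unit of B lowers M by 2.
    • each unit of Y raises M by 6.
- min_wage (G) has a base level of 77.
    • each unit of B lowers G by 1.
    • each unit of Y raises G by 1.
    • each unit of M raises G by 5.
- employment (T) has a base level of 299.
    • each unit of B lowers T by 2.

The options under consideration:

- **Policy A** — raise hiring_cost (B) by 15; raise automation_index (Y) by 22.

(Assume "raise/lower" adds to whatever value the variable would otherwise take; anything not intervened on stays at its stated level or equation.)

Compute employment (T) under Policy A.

259

Policy A (B + 15, Y + 22):
  B = 5 + 15 = 20
  T = 299 − 2·20 = 259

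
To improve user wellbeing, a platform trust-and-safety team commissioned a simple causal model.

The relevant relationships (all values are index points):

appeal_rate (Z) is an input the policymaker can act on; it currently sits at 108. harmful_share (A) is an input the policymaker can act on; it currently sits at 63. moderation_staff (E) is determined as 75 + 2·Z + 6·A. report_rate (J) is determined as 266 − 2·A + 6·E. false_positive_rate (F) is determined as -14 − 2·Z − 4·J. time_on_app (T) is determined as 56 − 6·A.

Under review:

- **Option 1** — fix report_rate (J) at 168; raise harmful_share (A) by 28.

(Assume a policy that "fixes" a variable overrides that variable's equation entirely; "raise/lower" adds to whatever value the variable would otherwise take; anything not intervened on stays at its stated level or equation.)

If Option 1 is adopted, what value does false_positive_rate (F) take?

-902

Option 1 (J := 168, A + 28):
  Z = 108
  A = 63 + 28 = 91
  E = 75 + 2·108 + 6·91 = 837
  J = 168
  F = -14 − 2·108 − 4·168 = -902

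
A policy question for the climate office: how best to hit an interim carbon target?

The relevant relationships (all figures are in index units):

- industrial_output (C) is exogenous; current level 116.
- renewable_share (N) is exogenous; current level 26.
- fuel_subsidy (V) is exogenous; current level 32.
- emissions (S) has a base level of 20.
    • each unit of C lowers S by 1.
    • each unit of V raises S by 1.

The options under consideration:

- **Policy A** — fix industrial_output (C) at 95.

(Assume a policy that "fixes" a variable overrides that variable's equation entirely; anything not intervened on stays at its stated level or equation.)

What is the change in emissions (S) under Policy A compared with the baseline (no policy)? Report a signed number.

21

Baseline:
  C = 116
  V = 32
  S = 20 − 116 + 32 = -64
Policy A (C := 95):
  C = 95
  V = 32
  S = 20 − 95 + 32 = -43
Change in S: -43 − (-64) = 21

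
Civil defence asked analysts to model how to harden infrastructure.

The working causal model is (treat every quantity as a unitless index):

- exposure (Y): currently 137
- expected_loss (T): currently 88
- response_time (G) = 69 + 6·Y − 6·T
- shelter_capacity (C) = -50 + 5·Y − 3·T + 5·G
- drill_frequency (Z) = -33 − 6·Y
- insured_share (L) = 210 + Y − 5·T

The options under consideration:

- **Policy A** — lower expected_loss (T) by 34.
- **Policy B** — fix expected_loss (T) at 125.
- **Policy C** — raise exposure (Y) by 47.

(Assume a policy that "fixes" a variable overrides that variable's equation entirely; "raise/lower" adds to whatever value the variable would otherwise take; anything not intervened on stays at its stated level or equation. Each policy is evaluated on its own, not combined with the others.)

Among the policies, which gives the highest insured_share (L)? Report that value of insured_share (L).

77

Policy A (T − 34):
  Y = 137
  T = 88 − 34 = 54
  L = 210 + 137 − 5·54 = 77
Policy B (T := 125):
  Y = 137
  T = 125
  L = 210 + 137 − 5·125 = -278
Policy C (Y + 47):
  Y = 137 + 47 = 184
  T = 88
  L = 210 + 184 − 5·88 = -46
Comparing — Policy A: L=77, Policy B: L=-278, Policy C: L=-46. Highest is 77 (Policy A).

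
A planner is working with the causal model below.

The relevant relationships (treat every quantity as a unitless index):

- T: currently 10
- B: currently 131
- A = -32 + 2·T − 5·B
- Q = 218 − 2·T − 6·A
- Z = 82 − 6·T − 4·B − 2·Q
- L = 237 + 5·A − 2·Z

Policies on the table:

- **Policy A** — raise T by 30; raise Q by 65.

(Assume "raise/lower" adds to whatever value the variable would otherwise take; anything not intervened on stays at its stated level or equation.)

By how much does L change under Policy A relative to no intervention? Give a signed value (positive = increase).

-760

Baseline:
  T = 10
  B = 131
  A = -32 + 2·10 − 5·131 = -667
  Q = 218 − 2·10 − 6·(-667) = 4200
  Z = 82 − 6·10 − 4·131 − 2·4200 = -8902
  L = 237 + 5·(-667) − 2·(-8902) = 14706
Policy A (T + 30, Q + 65):
  T = 10 + 30 = 40
  B = 131
  A = -32 + 2·40 − 5·131 = -607
  Q = 218 − 2·40 − 6·(-607) (+65 from intervention) = 3845
  Z = 82 − 6·40 − 4·131 − 2·3845 = -8372
  L = 237 + 5·(-607) − 2·(-8372) = 13946
Change in L: 13946 − 14706 = -760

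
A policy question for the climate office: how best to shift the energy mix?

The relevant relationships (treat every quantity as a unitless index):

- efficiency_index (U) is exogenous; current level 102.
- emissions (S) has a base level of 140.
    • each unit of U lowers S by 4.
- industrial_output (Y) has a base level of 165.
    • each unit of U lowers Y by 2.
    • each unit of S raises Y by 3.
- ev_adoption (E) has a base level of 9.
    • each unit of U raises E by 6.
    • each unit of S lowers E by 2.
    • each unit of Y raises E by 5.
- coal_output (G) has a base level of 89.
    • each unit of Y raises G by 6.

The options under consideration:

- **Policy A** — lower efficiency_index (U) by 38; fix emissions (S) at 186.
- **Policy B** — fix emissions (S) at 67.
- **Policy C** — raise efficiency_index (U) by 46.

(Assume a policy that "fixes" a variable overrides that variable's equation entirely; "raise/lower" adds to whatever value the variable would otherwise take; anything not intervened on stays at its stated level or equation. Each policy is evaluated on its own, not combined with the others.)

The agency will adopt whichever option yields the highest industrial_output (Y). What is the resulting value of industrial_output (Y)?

595

Policy A (U − 38, S := 186):
  U = 102 − 38 = 64
  S = 186
  Y = 165 − 2·64 + 3·186 = 595
Policy B (S := 67):
  U = 102
  S = 67
  Y = 165 − 2·102 + 3·67 = 162
Policy C (U + 46):
  U = 102 + 46 = 148
  S = 140 − 4·148 = -452
  Y = 165 − 2·148 + 3·(-452) = -1487
Comparing — Policy A: Y=595, Policy B: Y=162, Policy C: Y=-1487. Highest is 595 (Policy A).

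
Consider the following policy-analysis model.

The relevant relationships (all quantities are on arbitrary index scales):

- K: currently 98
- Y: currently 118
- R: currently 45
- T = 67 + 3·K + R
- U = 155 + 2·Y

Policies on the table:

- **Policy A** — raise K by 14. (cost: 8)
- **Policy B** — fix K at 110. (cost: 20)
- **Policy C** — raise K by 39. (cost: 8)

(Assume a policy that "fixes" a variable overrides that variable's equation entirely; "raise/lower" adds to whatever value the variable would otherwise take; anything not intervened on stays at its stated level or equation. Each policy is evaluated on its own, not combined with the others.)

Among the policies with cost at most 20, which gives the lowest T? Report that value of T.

Policy A (K + 14):
  K = 98 + 14 = 112
  R = 45
  T = 67 + 3·112 + 45 = 448
Policy B (K := 110):
  K = 110
  R = 45
  T = 67 + 3·110 + 45 = 442
Policy C (K + 39):
  K = 98 + 39 = 137
  R = 45
  T = 67 + 3·137 + 45 = 523
Comparing — Policy A: T=448, Policy B: T=442, Policy C: T=523. Lowest is 442 (Policy B).

442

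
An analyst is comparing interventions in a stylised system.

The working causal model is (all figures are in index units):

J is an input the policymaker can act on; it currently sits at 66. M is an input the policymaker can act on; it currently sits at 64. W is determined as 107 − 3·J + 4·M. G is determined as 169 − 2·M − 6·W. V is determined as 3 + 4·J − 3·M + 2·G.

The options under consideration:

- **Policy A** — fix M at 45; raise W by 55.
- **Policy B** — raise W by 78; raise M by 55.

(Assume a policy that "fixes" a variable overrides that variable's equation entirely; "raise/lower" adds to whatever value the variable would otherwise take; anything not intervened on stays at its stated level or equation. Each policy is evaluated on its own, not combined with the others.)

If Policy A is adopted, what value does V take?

-1438

Policy A (M := 45, W + 55):
  J = 66
  M = 45
  W = 107 − 3·66 + 4·45 (+55 from intervention) = 144
  G = 169 − 2·45 − 6·144 = -785
  V = 3 + 4·66 − 3·45 + 2·(-785) = -1438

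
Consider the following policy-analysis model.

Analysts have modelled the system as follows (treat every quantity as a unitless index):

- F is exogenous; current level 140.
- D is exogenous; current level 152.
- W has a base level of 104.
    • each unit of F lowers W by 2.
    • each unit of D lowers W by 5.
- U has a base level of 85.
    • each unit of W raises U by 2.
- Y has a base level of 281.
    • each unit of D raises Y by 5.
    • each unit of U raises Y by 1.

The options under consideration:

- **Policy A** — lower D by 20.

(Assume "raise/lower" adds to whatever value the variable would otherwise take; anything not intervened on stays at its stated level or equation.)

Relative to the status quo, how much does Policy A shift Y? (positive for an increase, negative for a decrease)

Baseline:
  F = 140
  D = 152
  W = 104 − 2·140 − 5·152 = -936
  U = 85 + 2·(-936) = -1787
  Y = 281 + 5·152 + (-1787) = -746
Policy A (D − 20):
  F = 140
  D = 152 − 20 = 132
  W = 104 − 2·140 − 5·132 = -836
  U = 85 + 2·(-836) = -1587
  Y = 281 + 5·132 + (-1587) = -646
Change in Y: -646 − (-746) = 100

100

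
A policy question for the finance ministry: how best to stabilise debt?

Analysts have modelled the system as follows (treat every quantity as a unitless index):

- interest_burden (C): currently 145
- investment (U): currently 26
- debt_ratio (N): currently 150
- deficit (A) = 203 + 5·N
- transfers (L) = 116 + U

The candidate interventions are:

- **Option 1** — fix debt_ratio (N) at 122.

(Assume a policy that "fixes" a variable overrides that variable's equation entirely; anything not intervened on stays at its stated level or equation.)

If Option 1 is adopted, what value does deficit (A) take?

Option 1 (N := 122):
  N = 122
  A = 203 + 5·122 = 813

813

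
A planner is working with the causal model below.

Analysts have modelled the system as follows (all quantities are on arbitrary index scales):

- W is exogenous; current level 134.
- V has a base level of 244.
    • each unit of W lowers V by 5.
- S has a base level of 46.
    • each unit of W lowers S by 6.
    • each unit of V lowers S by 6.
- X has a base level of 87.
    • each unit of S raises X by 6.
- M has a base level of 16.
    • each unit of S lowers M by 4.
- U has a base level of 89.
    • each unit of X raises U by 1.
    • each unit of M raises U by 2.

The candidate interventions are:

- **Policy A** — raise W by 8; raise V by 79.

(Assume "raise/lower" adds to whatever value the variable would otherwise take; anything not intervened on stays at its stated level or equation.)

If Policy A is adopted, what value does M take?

-6048

Policy A (W + 8, V + 79):
  W = 134 + 8 = 142
  V = 244 − 5·142 (+79 from intervention) = -387
  S = 46 − 6·142 − 6·(-387) = 1516
  M = 16 − 4·1516 = -6048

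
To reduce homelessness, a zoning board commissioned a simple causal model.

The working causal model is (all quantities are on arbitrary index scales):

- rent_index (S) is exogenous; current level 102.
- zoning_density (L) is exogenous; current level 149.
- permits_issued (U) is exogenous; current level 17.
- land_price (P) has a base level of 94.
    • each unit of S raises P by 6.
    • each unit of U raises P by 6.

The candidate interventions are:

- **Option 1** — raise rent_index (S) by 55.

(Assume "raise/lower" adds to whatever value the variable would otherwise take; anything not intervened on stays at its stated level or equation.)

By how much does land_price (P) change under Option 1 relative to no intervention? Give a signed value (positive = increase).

Baseline:
  S = 102
  U = 17
  P = 94 + 6·102 + 6·17 = 808
Option 1 (S + 55):
  S = 102 + 55 = 157
  U = 17
  P = 94 + 6·157 + 6·17 = 1138
Change in P: 1138 − 808 = 330

330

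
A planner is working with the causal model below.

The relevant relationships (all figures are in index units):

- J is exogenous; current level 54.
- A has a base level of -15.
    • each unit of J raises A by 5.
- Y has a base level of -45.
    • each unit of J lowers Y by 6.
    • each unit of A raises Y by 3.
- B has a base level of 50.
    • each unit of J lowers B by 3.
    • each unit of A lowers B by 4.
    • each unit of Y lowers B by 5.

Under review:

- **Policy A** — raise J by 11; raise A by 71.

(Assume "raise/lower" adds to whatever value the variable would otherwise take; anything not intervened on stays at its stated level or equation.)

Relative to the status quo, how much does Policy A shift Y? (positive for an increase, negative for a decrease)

312

Baseline:
  J = 54
  A = -15 + 5·54 = 255
  Y = -45 − 6·54 + 3·255 = 396
Policy A (J + 11, A + 71):
  J = 54 + 11 = 65
  A = -15 + 5·65 (+71 from intervention) = 381
  Y = -45 − 6·65 + 3·381 = 708
Change in Y: 708 − 396 = 312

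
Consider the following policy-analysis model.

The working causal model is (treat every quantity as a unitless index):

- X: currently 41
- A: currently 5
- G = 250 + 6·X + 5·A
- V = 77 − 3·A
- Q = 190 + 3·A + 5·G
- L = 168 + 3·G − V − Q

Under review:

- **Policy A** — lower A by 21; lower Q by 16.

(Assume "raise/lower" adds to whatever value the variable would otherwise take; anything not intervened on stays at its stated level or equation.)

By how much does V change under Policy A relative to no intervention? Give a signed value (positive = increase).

63

Baseline:
  A = 5
  V = 77 − 3·5 = 62
Policy A (A − 21, Q − 16):
  A = 5 − 21 = -16
  V = 77 − 3·(-16) = 125
Change in V: 125 − 62 = 63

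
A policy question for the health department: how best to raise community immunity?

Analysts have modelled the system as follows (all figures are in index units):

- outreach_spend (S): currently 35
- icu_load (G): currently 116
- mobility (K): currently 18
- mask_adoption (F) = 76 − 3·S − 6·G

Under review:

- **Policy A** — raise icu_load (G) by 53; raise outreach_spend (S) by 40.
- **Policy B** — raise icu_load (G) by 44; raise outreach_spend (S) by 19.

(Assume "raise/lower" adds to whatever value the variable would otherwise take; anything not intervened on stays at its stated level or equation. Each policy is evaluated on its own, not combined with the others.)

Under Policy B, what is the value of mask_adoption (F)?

Policy B (G + 44, S + 19):
  S = 35 + 19 = 54
  G = 116 + 44 = 160
  F = 76 − 3·54 − 6·160 = -1046

-1046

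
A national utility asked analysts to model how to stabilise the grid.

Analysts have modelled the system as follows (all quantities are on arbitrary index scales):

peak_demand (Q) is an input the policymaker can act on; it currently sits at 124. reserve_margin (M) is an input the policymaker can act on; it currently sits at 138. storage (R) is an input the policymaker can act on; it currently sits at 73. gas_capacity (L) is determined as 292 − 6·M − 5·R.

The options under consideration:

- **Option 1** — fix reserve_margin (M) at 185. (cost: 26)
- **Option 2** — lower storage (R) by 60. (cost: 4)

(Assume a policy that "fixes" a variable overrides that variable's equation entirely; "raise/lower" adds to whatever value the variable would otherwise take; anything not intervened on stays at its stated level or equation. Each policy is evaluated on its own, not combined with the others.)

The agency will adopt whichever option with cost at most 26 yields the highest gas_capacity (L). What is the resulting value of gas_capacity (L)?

-601

Option 1 (M := 185):
  M = 185
  R = 73
  L = 292 − 6·185 − 5·73 = -1183
Option 2 (R − 60):
  M = 138
  R = 73 − 60 = 13
  L = 292 − 6·138 − 5·13 = -601
Comparing — Option 1: L=-1183, Option 2: L=-601. Highest is -601 (Option 2).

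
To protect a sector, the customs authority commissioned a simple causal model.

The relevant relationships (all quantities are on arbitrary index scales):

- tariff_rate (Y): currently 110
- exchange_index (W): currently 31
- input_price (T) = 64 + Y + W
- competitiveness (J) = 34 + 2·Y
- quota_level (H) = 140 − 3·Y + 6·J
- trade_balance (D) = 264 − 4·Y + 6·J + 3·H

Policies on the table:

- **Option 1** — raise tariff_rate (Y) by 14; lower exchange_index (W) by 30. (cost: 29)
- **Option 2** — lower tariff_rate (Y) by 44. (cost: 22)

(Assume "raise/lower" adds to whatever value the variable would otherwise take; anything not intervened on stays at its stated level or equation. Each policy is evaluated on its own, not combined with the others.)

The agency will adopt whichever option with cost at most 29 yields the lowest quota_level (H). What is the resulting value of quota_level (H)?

Option 1 (Y + 14, W − 30):
  Y = 110 + 14 = 124
  J = 34 + 2·124 = 282
  H = 140 − 3·124 + 6·282 = 1460
Option 2 (Y − 44):
  Y = 110 − 44 = 66
  J = 34 + 2·66 = 166
  H = 140 − 3·66 + 6·166 = 938
Comparing — Option 1: H=1460, Option 2: H=938. Lowest is 938 (Option 2).

938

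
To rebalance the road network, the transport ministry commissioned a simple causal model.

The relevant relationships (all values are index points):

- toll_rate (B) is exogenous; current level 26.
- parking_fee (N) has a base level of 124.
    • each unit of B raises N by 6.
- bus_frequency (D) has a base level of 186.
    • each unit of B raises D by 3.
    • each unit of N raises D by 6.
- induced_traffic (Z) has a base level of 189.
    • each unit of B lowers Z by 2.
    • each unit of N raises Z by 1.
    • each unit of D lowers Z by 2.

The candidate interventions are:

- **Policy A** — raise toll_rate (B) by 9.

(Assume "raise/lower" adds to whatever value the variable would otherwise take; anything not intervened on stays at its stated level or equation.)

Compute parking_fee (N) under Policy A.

Policy A (B + 9):
  B = 26 + 9 = 35
  N = 124 + 6·35 = 334

334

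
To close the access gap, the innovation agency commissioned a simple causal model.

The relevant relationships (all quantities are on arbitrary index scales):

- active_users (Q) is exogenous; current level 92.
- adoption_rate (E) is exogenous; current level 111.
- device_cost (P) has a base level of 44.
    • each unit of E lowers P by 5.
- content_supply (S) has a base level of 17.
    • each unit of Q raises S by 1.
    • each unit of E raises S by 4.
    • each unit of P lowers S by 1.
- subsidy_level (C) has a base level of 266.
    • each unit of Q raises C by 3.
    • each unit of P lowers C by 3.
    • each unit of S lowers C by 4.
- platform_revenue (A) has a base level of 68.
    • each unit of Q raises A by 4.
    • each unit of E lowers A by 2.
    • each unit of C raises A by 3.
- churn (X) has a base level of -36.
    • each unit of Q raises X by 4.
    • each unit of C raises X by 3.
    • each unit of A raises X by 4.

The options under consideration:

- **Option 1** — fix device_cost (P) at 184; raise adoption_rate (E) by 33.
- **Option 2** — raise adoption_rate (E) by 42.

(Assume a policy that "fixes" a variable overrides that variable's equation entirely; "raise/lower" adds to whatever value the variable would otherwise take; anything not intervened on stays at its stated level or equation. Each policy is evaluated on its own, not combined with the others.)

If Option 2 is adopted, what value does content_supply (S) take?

1442

Option 2 (E + 42):
  Q = 92
  E = 111 + 42 = 153
  P = 44 − 5·153 = -721
  S = 17 + 92 + 4·153 − (-721) = 1442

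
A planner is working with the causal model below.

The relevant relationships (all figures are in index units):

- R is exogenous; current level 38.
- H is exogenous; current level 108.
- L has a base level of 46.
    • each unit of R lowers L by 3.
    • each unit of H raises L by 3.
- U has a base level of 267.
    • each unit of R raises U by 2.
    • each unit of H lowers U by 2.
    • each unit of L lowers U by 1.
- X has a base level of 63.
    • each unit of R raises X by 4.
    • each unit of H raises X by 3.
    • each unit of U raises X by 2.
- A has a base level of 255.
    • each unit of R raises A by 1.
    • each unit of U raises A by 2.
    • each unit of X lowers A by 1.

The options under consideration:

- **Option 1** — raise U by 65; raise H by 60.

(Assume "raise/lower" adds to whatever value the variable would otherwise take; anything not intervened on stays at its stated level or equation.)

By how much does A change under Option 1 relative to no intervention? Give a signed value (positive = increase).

-180

Baseline:
  R = 38
  H = 108
  L = 46 − 3·38 + 3·108 = 256
  U = 267 + 2·38 − 2·108 − 256 = -129
  X = 63 + 4·38 + 3·108 + 2·(-129) = 281
  A = 255 + 38 + 2·(-129) − 281 = -246
Option 1 (U + 65, H + 60):
  R = 38
  H = 108 + 60 = 168
  L = 46 − 3·38 + 3·168 = 436
  U = 267 + 2·38 − 2·168 − 436 (+65 from intervention) = -364
  X = 63 + 4·38 + 3·168 + 2·(-364) = -9
  A = 255 + 38 + 2·(-364) − (-9) = -426
Change in A: -426 − (-246) = -180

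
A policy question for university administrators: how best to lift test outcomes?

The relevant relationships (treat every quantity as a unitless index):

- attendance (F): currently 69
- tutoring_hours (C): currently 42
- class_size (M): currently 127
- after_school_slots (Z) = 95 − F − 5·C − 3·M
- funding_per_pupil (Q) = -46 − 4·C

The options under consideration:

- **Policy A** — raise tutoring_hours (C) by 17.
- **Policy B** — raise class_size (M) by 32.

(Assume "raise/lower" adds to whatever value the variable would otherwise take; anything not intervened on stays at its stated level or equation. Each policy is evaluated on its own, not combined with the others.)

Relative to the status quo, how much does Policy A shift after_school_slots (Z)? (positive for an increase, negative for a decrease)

Baseline:
  F = 69
  C = 42
  M = 127
  Z = 95 − 69 − 5·42 − 3·127 = -565
Policy A (C + 17):
  F = 69
  C = 42 + 17 = 59
  M = 127
  Z = 95 − 69 − 5·59 − 3·127 = -650
Change in Z: -650 − (-565) = -85

-85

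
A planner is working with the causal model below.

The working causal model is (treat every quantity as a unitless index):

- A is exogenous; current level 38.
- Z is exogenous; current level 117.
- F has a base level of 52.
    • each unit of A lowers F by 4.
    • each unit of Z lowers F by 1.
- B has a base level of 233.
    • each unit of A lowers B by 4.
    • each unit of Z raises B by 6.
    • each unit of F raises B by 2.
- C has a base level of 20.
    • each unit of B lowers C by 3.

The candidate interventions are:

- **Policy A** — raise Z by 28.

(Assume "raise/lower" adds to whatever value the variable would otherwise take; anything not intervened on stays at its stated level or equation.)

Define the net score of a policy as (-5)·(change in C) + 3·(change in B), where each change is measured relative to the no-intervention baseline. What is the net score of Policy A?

2016

Baseline:
  A = 38
  Z = 117
  F = 52 − 4·38 − 117 = -217
  B = 233 − 4·38 + 6·117 + 2·(-217) = 349
  C = 20 − 3·349 = -1027
Policy A (Z + 28):
  A = 38
  Z = 117 + 28 = 145
  F = 52 − 4·38 − 145 = -245
  B = 233 − 4·38 + 6·145 + 2·(-245) = 461
  C = 20 − 3·461 = -1363
ΔC = -1363 − (-1027) = -336; ΔB = 461 − 349 = 112
Score = (-5)·(-336) + 3·112 = 2016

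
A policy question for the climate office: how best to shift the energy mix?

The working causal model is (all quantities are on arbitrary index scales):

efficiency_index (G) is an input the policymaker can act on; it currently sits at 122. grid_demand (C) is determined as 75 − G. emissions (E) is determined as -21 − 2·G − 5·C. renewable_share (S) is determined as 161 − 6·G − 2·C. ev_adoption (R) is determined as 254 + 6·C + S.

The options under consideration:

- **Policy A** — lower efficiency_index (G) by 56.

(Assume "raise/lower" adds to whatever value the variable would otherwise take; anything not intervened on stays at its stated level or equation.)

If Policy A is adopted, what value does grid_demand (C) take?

Policy A (G − 56):
  G = 122 − 56 = 66
  C = 75 − 66 = 9

9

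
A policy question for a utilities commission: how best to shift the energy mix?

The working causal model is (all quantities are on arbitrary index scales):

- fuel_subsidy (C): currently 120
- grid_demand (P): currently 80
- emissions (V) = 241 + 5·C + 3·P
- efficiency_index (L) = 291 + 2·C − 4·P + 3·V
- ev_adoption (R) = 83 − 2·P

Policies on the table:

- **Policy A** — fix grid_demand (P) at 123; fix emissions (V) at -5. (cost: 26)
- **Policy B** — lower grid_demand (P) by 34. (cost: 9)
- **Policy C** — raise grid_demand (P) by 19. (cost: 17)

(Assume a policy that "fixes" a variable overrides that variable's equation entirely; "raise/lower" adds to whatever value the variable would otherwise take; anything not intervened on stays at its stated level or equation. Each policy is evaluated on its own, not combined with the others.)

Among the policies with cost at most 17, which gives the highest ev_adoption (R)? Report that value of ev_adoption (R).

-9

Policy B (P − 34):
  P = 80 − 34 = 46
  R = 83 − 2·46 = -9
Policy C (P + 19):
  P = 80 + 19 = 99
  R = 83 − 2·99 = -115
Comparing — Policy B: R=-9, Policy C: R=-115. Highest is -9 (Policy B).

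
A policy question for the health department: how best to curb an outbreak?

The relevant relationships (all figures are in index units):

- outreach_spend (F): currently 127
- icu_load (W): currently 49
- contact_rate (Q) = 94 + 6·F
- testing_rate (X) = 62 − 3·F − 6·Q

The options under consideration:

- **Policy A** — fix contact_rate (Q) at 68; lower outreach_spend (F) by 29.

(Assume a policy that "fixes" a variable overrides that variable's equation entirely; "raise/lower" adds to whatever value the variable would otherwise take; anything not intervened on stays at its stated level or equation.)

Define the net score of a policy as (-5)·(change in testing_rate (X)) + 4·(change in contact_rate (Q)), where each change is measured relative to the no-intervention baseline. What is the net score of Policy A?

-27227

Baseline:
  F = 127
  Q = 94 + 6·127 = 856
  X = 62 − 3·127 − 6·856 = -5455
Policy A (Q := 68, F − 29):
  F = 127 − 29 = 98
  Q = 68
  X = 62 − 3·98 − 6·68 = -640
ΔX = -640 − (-5455) = 4815; ΔQ = 68 − 856 = -788
Score = (-5)·4815 + 4·(-788) = -27227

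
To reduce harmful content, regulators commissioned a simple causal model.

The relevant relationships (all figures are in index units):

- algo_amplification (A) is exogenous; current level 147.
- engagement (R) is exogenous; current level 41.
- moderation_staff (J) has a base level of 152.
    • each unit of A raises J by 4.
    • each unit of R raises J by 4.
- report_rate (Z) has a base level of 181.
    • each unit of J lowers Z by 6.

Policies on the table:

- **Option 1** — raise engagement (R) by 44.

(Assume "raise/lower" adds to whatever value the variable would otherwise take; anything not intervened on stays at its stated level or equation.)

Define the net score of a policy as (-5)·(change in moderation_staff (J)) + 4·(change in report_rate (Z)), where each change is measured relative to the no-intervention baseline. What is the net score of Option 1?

-5104

Baseline:
  A = 147
  R = 41
  J = 152 + 4·147 + 4·41 = 904
  Z = 181 − 6·904 = -5243
Option 1 (R + 44):
  A = 147
  R = 41 + 44 = 85
  J = 152 + 4·147 + 4·85 = 1080
  Z = 181 − 6·1080 = -6299
ΔJ = 1080 − 904 = 176; ΔZ = -6299 − (-5243) = -1056
Score = (-5)·176 + 4·(-1056) = -5104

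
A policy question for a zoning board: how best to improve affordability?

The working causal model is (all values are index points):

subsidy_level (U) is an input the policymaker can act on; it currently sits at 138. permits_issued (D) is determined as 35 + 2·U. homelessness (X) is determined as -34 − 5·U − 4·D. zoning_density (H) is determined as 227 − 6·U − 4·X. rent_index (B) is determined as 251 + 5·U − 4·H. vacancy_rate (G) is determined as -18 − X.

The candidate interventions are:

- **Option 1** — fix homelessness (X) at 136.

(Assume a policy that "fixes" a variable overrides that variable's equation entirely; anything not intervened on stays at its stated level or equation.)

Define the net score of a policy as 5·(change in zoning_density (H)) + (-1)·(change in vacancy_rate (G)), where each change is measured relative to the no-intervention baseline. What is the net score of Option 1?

Baseline:
  U = 138
  D = 35 + 2·138 = 311
  X = -34 − 5·138 − 4·311 = -1968
  H = 227 − 6·138 − 4·(-1968) = 7271
  G = -18 − (-1968) = 1950
Option 1 (X := 136):
  U = 138
  D = 35 + 2·138 = 311
  X = 136
  H = 227 − 6·138 − 4·136 = -1145
  G = -18 − 136 = -154
ΔH = -1145 − 7271 = -8416; ΔG = -154 − 1950 = -2104
Score = 5·(-8416) + (-1)·(-2104) = -39976

-39976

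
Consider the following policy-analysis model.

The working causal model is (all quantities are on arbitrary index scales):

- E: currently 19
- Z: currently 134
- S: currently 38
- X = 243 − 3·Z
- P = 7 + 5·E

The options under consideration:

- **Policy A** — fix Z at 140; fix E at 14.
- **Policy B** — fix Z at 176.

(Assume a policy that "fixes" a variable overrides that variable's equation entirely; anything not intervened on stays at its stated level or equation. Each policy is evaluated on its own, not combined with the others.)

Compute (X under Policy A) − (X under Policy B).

108

Policy A (Z := 140, E := 14):
  Z = 140
  X = 243 − 3·140 = -177
Policy B (Z := 176):
  Z = 176
  X = 243 − 3·176 = -285
X: -177 − (-285) = 108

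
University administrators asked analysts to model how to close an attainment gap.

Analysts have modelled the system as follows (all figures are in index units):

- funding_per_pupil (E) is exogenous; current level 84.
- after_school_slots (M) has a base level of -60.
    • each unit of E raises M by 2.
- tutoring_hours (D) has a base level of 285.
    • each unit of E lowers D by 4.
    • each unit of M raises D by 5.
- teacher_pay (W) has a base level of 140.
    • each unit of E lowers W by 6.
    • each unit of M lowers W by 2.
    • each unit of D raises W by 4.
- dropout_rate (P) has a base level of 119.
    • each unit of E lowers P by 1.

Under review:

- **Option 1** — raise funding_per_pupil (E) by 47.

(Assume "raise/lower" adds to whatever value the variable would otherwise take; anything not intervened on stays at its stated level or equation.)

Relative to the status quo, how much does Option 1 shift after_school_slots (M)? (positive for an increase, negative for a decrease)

94

Baseline:
  E = 84
  M = -60 + 2·84 = 108
Option 1 (E + 47):
  E = 84 + 47 = 131
  M = -60 + 2·131 = 202
Change in M: 202 − 108 = 94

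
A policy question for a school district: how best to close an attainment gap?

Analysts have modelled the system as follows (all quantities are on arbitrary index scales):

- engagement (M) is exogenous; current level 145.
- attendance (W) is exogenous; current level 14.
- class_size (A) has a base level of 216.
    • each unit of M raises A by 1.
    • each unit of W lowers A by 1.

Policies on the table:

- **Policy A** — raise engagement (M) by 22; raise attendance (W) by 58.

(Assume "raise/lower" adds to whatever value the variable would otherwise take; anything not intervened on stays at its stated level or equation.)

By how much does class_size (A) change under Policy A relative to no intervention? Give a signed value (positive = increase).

-36

Baseline:
  M = 145
  W = 14
  A = 216 + 145 − 14 = 347
Policy A (M + 22, W + 58):
  M = 145 + 22 = 167
  W = 14 + 58 = 72
  A = 216 + 167 − 72 = 311
Change in A: 311 − 347 = -36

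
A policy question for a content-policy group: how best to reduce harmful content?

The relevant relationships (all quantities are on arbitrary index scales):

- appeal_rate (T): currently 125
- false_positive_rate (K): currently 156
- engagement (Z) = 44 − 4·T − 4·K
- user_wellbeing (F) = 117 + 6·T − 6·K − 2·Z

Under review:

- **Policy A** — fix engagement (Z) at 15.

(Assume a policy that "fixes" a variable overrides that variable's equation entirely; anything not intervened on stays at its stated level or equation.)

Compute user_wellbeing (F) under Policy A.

-99

Policy A (Z := 15):
  T = 125
  K = 156
  Z = 15
  F = 117 + 6·125 − 6·156 − 2·15 = -99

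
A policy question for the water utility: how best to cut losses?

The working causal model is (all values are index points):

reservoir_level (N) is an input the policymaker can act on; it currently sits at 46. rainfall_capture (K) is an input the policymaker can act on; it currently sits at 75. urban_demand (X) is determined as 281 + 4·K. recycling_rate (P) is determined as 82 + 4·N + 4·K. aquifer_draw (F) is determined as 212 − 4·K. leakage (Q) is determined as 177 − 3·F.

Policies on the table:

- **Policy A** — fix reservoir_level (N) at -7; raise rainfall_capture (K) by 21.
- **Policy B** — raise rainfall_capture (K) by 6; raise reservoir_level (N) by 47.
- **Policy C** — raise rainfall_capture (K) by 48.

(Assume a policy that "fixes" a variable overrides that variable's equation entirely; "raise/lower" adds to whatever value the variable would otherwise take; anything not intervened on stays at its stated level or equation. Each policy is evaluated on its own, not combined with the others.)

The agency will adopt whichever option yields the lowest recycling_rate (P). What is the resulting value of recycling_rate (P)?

Policy A (N := -7, K + 21):
  N = -7
  K = 75 + 21 = 96
  P = 82 + 4·(-7) + 4·96 = 438
Policy B (K + 6, N + 47):
  N = 46 + 47 = 93
  K = 75 + 6 = 81
  P = 82 + 4·93 + 4·81 = 778
Policy C (K + 48):
  N = 46
  K = 75 + 48 = 123
  P = 82 + 4·46 + 4·123 = 758
Comparing — Policy A: P=438, Policy B: P=778, Policy C: P=758. Lowest is 438 (Policy A).

438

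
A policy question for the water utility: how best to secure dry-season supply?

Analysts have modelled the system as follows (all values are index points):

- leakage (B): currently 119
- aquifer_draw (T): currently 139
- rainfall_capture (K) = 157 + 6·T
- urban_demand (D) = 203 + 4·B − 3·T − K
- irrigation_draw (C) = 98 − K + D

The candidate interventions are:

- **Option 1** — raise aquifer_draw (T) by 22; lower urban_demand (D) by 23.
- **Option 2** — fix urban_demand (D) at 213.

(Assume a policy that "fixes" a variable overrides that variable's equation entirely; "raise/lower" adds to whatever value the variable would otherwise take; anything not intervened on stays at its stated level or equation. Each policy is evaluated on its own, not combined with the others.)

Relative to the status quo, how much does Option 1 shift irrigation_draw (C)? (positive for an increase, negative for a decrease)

Baseline:
  B = 119
  T = 139
  K = 157 + 6·139 = 991
  D = 203 + 4·119 − 3·139 − 991 = -729
  C = 98 − 991 + (-729) = -1622
Option 1 (T + 22, D − 23):
  B = 119
  T = 139 + 22 = 161
  K = 157 + 6·161 = 1123
  D = 203 + 4·119 − 3·161 − 1123 (−23 from intervention) = -950
  C = 98 − 1123 + (-950) = -1975
Change in C: -1975 − (-1622) = -353

-353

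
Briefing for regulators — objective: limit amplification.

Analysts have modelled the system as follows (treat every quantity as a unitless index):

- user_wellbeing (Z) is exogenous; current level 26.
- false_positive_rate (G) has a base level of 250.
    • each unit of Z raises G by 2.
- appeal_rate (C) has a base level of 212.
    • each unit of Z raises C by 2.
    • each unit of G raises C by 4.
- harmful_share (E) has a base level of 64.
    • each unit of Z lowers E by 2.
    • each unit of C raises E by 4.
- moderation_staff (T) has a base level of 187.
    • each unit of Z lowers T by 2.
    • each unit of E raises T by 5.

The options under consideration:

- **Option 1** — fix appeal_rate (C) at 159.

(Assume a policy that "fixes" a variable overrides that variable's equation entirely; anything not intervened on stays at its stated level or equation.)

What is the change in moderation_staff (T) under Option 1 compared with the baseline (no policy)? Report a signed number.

-26260

Baseline:
  Z = 26
  G = 250 + 2·26 = 302
  C = 212 + 2·26 + 4·302 = 1472
  E = 64 − 2·26 + 4·1472 = 5900
  T = 187 − 2·26 + 5·5900 = 29635
Option 1 (C := 159):
  Z = 26
  G = 250 + 2·26 = 302
  C = 159
  E = 64 − 2·26 + 4·159 = 648
  T = 187 − 2·26 + 5·648 = 3375
Change in T: 3375 − 29635 = -26260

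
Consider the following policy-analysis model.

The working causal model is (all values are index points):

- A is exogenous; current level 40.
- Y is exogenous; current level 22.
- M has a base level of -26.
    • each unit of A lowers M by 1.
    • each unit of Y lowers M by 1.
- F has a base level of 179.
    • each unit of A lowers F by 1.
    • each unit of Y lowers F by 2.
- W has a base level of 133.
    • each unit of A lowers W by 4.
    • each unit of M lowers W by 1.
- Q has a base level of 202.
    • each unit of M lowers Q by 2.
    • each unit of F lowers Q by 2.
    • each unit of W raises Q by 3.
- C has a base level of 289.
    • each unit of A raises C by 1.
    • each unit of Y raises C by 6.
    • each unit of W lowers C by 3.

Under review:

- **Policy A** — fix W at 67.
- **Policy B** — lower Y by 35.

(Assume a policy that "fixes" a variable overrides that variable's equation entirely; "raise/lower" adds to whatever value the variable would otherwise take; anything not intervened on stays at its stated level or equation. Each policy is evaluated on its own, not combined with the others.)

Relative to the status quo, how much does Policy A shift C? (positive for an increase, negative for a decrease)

Baseline:
  A = 40
  Y = 22
  M = -26 − 40 − 22 = -88
  W = 133 − 4·40 − (-88) = 61
  C = 289 + 40 + 6·22 − 3·61 = 278
Policy A (W := 67):
  A = 40
  Y = 22
  M = -26 − 40 − 22 = -88
  W = 67
  C = 289 + 40 + 6·22 − 3·67 = 260
Change in C: 260 − 278 = -18

-18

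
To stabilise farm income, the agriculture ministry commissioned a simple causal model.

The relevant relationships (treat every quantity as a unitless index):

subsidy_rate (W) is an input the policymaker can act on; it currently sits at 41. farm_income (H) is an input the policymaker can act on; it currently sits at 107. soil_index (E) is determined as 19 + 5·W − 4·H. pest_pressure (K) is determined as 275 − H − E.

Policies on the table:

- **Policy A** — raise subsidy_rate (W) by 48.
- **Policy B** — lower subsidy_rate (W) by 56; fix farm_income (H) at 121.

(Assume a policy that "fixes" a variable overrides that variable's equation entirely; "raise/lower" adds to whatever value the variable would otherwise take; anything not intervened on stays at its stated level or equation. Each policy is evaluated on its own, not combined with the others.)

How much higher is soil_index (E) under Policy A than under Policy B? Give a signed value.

576

Policy A (W + 48):
  W = 41 + 48 = 89
  H = 107
  E = 19 + 5·89 − 4·107 = 36
Policy B (W − 56, H := 121):
  W = 41 − 56 = -15
  H = 121
  E = 19 + 5·(-15) − 4·121 = -540
E: 36 − (-540) = 576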